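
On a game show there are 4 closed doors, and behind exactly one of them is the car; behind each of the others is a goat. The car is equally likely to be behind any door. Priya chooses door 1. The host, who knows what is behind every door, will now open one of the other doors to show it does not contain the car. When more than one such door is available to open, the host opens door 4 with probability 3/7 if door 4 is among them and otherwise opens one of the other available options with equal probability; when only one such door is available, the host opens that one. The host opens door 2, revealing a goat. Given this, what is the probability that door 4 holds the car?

7/19

Apply Bayes' rule, conditioning on where the car actually is.
If it is behind door 1 (prior 1/4): door 4 is available but not opened; door 2 gets probability (1 − 3/7)/2 = 2/7; weight (1/4)·(2/7) = 1/14.
If it is behind door 2 (prior 1/4): the host opened door 2, so this case is ruled out; weight (1/4)·0 = 0.
If it is behind door 3 (prior 1/4): door 4 is available but not opened, probability 4/7; weight (1/4)·(4/7) = 1/7.
If it is behind door 4 (prior 1/4): door 4 holds the prize so is unavailable; the host chooses uniformly among the 2 others, probability 1/2; weight (1/4)·(1/2) = 1/8.
The weights sum to 19/56.
So P(the car behind door 4 | the host opened door 2) = (1/8) / (19/56) = 7/19.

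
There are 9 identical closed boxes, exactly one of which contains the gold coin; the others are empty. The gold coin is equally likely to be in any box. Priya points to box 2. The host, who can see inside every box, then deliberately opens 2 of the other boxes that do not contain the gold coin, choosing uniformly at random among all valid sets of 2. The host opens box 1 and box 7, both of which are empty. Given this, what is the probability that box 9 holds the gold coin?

Apply Bayes' rule, conditioning on where the gold coin actually is.
If it is in either of boxes 1 and 7 (prior 1/9 each): that box was opened and seen not to hold the prize — ruled out; weight (1/9)·0 = 0 each.
If it is in box 2 (prior 1/9): the host has 28 equally likely choices, so probability 1/28; weight (1/9)·(1/28) = 1/252.
If it is in any of boxes 3, 4, 5, 6, 8, and 9 (prior 1/9 each): the host has 21 equally likely choices, so probability 1/21; weight (1/9)·(1/21) = 1/189 each.
The weights sum to 1/28.
So P(the gold coin in box 9 | the host opened box 1 and box 7) = (1/189) / (1/28) = 4/27.

4/27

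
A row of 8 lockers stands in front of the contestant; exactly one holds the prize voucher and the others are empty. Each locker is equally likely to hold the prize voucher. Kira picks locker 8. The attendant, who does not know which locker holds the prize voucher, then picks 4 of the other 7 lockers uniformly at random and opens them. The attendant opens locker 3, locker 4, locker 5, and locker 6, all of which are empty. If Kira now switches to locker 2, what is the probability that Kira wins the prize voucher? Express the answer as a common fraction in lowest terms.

1/4

Because the attendant chose which lockers to open without knowing where the prize voucher is, the choice is independent of the prize location. Learning that none of the 4 opened lockers holds the prize voucher simply rules out those 4 locations and leaves the remaining 4 lockers still equally likely by symmetry.
So P(the prize voucher in locker 2) = 1/4.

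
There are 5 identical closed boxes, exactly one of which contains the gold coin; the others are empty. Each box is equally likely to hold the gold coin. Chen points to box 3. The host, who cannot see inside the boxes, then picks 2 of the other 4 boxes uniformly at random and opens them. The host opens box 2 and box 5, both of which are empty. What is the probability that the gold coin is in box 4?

Because the host chose which boxes to open without knowing where the gold coin is, the choice is independent of the prize location. Learning that none of the 2 opened boxes holds the gold coin simply rules out those 2 locations and leaves the remaining 3 boxes still equally likely by symmetry.
So P(the gold coin in box 4) = 1/3.

1/3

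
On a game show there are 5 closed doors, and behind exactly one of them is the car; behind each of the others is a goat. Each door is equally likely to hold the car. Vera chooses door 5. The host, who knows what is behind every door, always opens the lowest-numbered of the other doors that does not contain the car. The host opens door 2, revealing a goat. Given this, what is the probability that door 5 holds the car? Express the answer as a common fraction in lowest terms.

Consider each possible location of the car in turn.
If it is behind door 1 (prior 1/5): door 2 is the lowest-numbered option available, probability 1; weight (1/5)·1 = 1/5.
If it is behind door 2 (prior 1/5): the host opened door 2, so this case is ruled out; weight (1/5)·0 = 0.
If it is behind any of doors 3, 4, and 5 (prior 1/5 each): the host would have opened door 1 instead, probability 0; weight (1/5)·0 = 0 each.
The weights sum to 1/5.
So P(the car behind door 5 | the host opened door 2) = 0 / (1/5) = 0.

0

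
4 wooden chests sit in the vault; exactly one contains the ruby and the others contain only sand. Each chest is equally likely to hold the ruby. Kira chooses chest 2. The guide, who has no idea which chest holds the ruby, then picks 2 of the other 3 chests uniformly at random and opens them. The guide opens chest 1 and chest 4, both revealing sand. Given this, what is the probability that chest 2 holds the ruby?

Because the guide chose which chests to open without knowing where the ruby is, the choice is independent of the prize location. Learning that none of the 2 opened chests holds the ruby simply rules out those 2 locations and leaves the remaining 2 chests still equally likely by symmetry.
So P(the ruby in chest 2) = 1/2.

1/2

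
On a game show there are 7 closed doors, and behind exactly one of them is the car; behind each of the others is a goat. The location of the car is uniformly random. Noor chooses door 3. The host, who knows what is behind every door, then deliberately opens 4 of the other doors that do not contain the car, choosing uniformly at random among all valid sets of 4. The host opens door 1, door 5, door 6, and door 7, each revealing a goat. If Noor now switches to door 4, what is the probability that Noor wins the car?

3/7

Consider each possible location of the car in turn.
If it is behind any of doors 1, 5, 6, and 7 (prior 1/7 each): that door was opened and seen not to hold the prize — ruled out; weight (1/7)·0 = 0 each.
If it is behind either of doors 2 and 4 (prior 1/7 each): the host has 5 equally likely choices, so probability 1/5; weight (1/7)·(1/5) = 1/35 each.
If it is behind door 3 (prior 1/7): the host has 15 equally likely choices, so probability 1/15; weight (1/7)·(1/15) = 1/105.
The weights sum to 1/15.
So P(the car behind door 4 | the host opened door 1, door 5, door 6, and door 7) = (1/35) / (1/15) = 3/7.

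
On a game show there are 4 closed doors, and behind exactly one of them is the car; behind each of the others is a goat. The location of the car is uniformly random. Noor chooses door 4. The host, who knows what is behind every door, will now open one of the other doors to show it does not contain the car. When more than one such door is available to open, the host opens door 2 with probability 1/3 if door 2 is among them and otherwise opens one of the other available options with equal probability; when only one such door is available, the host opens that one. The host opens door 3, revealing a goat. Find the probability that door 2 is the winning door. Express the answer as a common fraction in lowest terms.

Apply Bayes' rule, conditioning on where the car actually is.
If it is behind door 1 (prior 1/4): door 2 is available but not opened, probability 2/3; weight (1/4)·(2/3) = 1/6.
If it is behind door 2 (prior 1/4): door 2 holds the prize so is unavailable; the host chooses uniformly among the 2 others, probability 1/2; weight (1/4)·(1/2) = 1/8.
If it is behind door 3 (prior 1/4): the host opened door 3, so this case is ruled out; weight (1/4)·0 = 0.
If it is behind door 4 (prior 1/4): door 2 is available but not opened; door 3 gets probability (1 − 1/3)/2 = 1/3; weight (1/4)·(1/3) = 1/12.
The weights sum to 3/8.
So P(the car behind door 2 | the host opened door 3) = (1/8) / (3/8) = 1/3.

1/3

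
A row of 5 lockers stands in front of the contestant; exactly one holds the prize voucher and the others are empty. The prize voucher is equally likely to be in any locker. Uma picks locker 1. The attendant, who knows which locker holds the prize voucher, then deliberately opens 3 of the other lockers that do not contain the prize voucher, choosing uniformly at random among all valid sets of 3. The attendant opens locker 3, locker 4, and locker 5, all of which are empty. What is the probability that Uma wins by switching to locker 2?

Apply Bayes' rule, conditioning on where the prize voucher actually is.
If it is in locker 1 (prior 1/5): the attendant has 4 equally likely choices, so probability 1/4; weight (1/5)·(1/4) = 1/20.
If it is in locker 2 (prior 1/5): the attendant has no choice, probability 1; weight (1/5)·1 = 1/5.
If it is in any of lockers 3, 4, and 5 (prior 1/5 each): that locker was opened and seen not to hold the prize — ruled out; weight (1/5)·0 = 0 each.
The weights sum to 1/4.
So P(the prize voucher in locker 2 | the attendant opened locker 3, locker 4, and locker 5) = (1/5) / (1/4) = 4/5.

4/5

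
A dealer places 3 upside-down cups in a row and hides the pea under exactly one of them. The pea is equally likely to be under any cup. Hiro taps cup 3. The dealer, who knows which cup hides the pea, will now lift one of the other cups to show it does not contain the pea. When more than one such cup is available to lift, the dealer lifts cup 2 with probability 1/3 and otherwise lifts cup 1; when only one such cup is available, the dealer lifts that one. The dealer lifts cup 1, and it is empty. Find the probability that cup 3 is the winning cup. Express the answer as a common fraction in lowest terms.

2/5

Consider each possible location of the pea in turn.
If it is under cup 1 (prior 1/3): the dealer opened cup 1, so this case is ruled out; weight (1/3)·0 = 0.
If it is under cup 2 (prior 1/3): only cup 1 is available, probability 1; weight (1/3)·1 = 1/3.
If it is under cup 3 (prior 1/3): cup 2 is available but not opened, probability 2/3; weight (1/3)·(2/3) = 2/9.
The weights sum to 5/9.
So P(the pea under cup 3 | the dealer opened cup 1) = (2/9) / (5/9) = 2/5.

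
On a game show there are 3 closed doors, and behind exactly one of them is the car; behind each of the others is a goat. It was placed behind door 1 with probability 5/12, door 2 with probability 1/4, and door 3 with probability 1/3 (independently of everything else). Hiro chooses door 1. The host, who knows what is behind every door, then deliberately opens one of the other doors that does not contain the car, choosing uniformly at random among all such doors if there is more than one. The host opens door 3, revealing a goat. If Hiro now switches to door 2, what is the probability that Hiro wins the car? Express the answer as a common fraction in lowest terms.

6/11

Consider each possible location of the car in turn.
If it is behind door 1 (prior 5/12): the host has 2 equally likely choices, so probability 1/2; weight (5/12)·(1/2) = 5/24.
If it is behind door 2 (prior 1/4): the host has no choice, probability 1; weight (1/4)·1 = 1/4.
If it is behind door 3 (prior 1/3): the host opened door 3, so this case is ruled out; weight (1/3)·0 = 0.
The weights sum to 11/24.
So P(the car behind door 2 | the host opened door 3) = (1/4) / (11/24) = 6/11.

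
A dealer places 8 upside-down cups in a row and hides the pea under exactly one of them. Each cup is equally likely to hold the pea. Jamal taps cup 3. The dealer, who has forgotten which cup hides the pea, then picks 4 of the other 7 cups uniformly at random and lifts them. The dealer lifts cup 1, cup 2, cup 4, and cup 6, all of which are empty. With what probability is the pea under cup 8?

1/4

Apply Bayes' rule, conditioning on where the pea actually is.
If it is under any of cups 1, 2, 4, and 6 (prior 1/8 each): that cup was opened and seen not to hold the prize — ruled out; weight (1/8)·0 = 0 each.
If it is under any of cups 3, 5, 7, and 8 (prior 1/8 each): the dealer picks exactly this set with probability 1/35 regardless, and none is the prize; weight (1/8)·(1/35) = 1/280 each.
The weights sum to 1/70.
So P(the pea under cup 8 | the dealer opened cup 1, cup 2, cup 4, and cup 6) = (1/280) / (1/70) = 1/4.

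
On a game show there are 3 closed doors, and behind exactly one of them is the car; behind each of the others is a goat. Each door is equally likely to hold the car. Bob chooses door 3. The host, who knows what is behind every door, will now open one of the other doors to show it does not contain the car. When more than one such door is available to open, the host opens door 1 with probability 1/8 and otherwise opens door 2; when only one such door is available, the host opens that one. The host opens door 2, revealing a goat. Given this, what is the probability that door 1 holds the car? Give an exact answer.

Apply Bayes' rule, conditioning on where the car actually is.
If it is behind door 1 (prior 1/3): only door 2 is available, probability 1; weight (1/3)·1 = 1/3.
If it is behind door 2 (prior 1/3): the host opened door 2, so this case is ruled out; weight (1/3)·0 = 0.
If it is behind door 3 (prior 1/3): door 1 is available but not opened, probability 7/8; weight (1/3)·(7/8) = 7/24.
The weights sum to 5/8.
So P(the car behind door 1 | the host opened door 2) = (1/3) / (5/8) = 8/15.

8/15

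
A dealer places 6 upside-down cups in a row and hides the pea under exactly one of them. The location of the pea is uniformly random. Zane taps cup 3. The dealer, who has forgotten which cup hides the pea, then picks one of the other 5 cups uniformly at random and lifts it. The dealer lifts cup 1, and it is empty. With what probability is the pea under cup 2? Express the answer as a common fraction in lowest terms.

1/5

Because the dealer chose which cup to lift without knowing where the pea is, the choice is independent of the prize location. Learning that cup 1 does not hold the pea simply rules out that one location and leaves the remaining 5 cups still equally likely by symmetry.
So P(the pea under cup 2) = 1/5.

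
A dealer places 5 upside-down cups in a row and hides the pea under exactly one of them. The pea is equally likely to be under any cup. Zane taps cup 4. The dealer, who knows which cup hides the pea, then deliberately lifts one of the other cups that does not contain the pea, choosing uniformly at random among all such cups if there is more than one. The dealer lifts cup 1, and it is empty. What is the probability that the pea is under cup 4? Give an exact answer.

Consider each possible location of the pea in turn.
If it is under cup 1 (prior 1/5): the dealer opened cup 1, so this case is ruled out; weight (1/5)·0 = 0.
If it is under any of cups 2, 3, and 5 (prior 1/5 each): the dealer has 3 equally likely choices, so probability 1/3; weight (1/5)·(1/3) = 1/15 each.
If it is under cup 4 (prior 1/5): the dealer has 4 equally likely choices, so probability 1/4; weight (1/5)·(1/4) = 1/20.
The weights sum to 1/4.
So P(the pea under cup 4 | the dealer opened cup 1) = (1/20) / (1/4) = 1/5.

1/5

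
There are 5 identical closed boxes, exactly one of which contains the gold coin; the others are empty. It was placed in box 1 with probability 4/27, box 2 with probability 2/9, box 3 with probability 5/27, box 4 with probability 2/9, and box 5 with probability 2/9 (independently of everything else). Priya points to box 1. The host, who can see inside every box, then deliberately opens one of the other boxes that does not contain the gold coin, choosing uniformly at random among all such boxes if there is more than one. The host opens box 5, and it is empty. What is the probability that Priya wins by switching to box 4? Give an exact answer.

3/10

Condition on the true location of the gold coin.
If it is in box 1 (prior 4/27): the host has 4 equally likely choices, so probability 1/4; weight (4/27)·(1/4) = 1/27.
If it is in either of boxes 2 and 4 (prior 2/9 each): the host has 3 equally likely choices, so probability 1/3; weight (2/9)·(1/3) = 2/27 each.
If it is in box 3 (prior 5/27): the host has 3 equally likely choices, so probability 1/3; weight (5/27)·(1/3) = 5/81.
If it is in box 5 (prior 2/9): the host opened box 5, so this case is ruled out; weight (2/9)·0 = 0.
The weights sum to 20/81.
So P(the gold coin in box 4 | the host opened box 5) = (2/27) / (20/81) = 3/10.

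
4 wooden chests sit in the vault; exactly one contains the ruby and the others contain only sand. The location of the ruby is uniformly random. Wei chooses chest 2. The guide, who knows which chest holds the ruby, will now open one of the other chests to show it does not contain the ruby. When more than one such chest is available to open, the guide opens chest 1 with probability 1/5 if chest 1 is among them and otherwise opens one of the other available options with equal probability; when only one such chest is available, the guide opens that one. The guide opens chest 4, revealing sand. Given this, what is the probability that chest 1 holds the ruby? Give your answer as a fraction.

5/17

Consider each possible location of the ruby in turn.
If it is in chest 1 (prior 1/4): chest 1 holds the prize so is unavailable; the guide chooses uniformly among the 2 others, probability 1/2; weight (1/4)·(1/2) = 1/8.
If it is in chest 2 (prior 1/4): chest 1 is available but not opened; chest 4 gets probability (1 − 1/5)/2 = 2/5; weight (1/4)·(2/5) = 1/10.
If it is in chest 3 (prior 1/4): chest 1 is available but not opened, probability 4/5; weight (1/4)·(4/5) = 1/5.
If it is in chest 4 (prior 1/4): the guide opened chest 4, so this case is ruled out; weight (1/4)·0 = 0.
The weights sum to 17/40.
So P(the ruby in chest 1 | the guide opened chest 4) = (1/8) / (17/40) = 5/17.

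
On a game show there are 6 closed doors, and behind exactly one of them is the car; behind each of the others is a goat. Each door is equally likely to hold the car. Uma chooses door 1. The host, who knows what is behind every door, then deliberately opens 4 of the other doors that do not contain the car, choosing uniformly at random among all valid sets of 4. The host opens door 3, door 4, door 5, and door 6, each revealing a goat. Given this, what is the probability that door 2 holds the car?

Consider each possible location of the car in turn.
If it is behind door 1 (prior 1/6): the host has 5 equally likely choices, so probability 1/5; weight (1/6)·(1/5) = 1/30.
If it is behind door 2 (prior 1/6): the host has no choice, probability 1; weight (1/6)·1 = 1/6.
If it is behind any of doors 3, 4, 5, and 6 (prior 1/6 each): that door was opened and seen not to hold the prize — ruled out; weight (1/6)·0 = 0 each.
The weights sum to 1/5.
So P(the car behind door 2 | the host opened door 3, door 4, door 5, and door 6) = (1/6) / (1/5) = 5/6.

5/6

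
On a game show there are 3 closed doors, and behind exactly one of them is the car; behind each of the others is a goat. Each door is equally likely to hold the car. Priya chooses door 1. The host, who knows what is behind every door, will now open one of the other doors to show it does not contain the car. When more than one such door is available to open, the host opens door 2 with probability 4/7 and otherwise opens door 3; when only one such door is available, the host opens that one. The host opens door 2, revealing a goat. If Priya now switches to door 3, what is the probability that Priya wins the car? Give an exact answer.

Apply Bayes' rule, conditioning on where the car actually is.
If it is behind door 1 (prior 1/3): door 2 is available, opened with probability 4/7; weight (1/3)·(4/7) = 4/21.
If it is behind door 2 (prior 1/3): the host opened door 2, so this case is ruled out; weight (1/3)·0 = 0.
If it is behind door 3 (prior 1/3): only door 2 is available, probability 1; weight (1/3)·1 = 1/3.
The weights sum to 11/21.
So P(the car behind door 3 | the host opened door 2) = (1/3) / (11/21) = 7/11.

7/11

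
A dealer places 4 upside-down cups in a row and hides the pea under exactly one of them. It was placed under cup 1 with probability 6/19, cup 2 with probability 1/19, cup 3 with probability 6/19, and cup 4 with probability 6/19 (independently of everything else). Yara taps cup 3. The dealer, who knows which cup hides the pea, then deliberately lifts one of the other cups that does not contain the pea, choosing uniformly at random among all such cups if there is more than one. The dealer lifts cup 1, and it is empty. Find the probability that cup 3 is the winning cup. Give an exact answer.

Apply Bayes' rule, conditioning on where the pea actually is.
If it is under cup 1 (prior 6/19): the dealer opened cup 1, so this case is ruled out; weight (6/19)·0 = 0.
If it is under cup 2 (prior 1/19): the dealer has 2 equally likely choices, so probability 1/2; weight (1/19)·(1/2) = 1/38.
If it is under cup 3 (prior 6/19): the dealer has 3 equally likely choices, so probability 1/3; weight (6/19)·(1/3) = 2/19.
If it is under cup 4 (prior 6/19): the dealer has 2 equally likely choices, so probability 1/2; weight (6/19)·(1/2) = 3/19.
The weights sum to 11/38.
So P(the pea under cup 3 | the dealer opened cup 1) = (2/19) / (11/38) = 4/11.

4/11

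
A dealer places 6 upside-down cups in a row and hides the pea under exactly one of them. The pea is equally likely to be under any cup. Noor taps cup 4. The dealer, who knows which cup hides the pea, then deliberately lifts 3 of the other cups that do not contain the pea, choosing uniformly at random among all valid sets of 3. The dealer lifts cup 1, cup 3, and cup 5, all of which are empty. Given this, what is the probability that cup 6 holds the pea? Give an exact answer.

5/12

Condition on the true location of the pea.
If it is under any of cups 1, 3, and 5 (prior 1/6 each): that cup was opened and seen not to hold the prize — ruled out; weight (1/6)·0 = 0 each.
If it is under either of cups 2 and 6 (prior 1/6 each): the dealer has 4 equally likely choices, so probability 1/4; weight (1/6)·(1/4) = 1/24 each.
If it is under cup 4 (prior 1/6): the dealer has 10 equally likely choices, so probability 1/10; weight (1/6)·(1/10) = 1/60.
The weights sum to 1/10.
So P(the pea under cup 6 | the dealer opened cup 1, cup 3, and cup 5) = (1/24) / (1/10) = 5/12.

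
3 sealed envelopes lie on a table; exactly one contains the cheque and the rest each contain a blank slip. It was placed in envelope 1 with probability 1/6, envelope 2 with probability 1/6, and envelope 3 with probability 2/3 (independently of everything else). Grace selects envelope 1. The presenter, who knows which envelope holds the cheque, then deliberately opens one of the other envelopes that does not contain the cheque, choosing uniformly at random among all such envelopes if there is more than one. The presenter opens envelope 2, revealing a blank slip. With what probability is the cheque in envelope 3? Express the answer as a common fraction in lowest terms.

Consider each possible location of the cheque in turn.
If it is in envelope 1 (prior 1/6): the presenter has 2 equally likely choices, so probability 1/2; weight (1/6)·(1/2) = 1/12.
If it is in envelope 2 (prior 1/6): the presenter opened envelope 2, so this case is ruled out; weight (1/6)·0 = 0.
If it is in envelope 3 (prior 2/3): the presenter has no choice, probability 1; weight (2/3)·1 = 2/3.
The weights sum to 3/4.
So P(the cheque in envelope 3 | the presenter opened envelope 2) = (2/3) / (3/4) = 8/9.

8/9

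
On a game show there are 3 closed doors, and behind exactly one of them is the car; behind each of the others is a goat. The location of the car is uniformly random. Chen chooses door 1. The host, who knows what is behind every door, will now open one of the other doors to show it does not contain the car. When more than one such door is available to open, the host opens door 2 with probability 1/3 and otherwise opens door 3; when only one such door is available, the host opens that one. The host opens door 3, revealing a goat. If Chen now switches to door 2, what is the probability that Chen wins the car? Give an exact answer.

Apply Bayes' rule, conditioning on where the car actually is.
If it is behind door 1 (prior 1/3): door 2 is available but not opened, probability 2/3; weight (1/3)·(2/3) = 2/9.
If it is behind door 2 (prior 1/3): only door 3 is available, probability 1; weight (1/3)·1 = 1/3.
If it is behind door 3 (prior 1/3): the host opened door 3, so this case is ruled out; weight (1/3)·0 = 0.
The weights sum to 5/9.
So P(the car behind door 2 | the host opened door 3) = (1/3) / (5/9) = 3/5.

3/5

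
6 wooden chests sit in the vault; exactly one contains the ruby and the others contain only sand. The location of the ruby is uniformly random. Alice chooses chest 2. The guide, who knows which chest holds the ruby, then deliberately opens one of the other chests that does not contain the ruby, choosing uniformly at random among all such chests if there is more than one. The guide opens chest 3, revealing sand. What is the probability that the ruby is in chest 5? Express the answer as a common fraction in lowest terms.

Consider each possible location of the ruby in turn.
If it is in any of chests 1, 4, 5, and 6 (prior 1/6 each): the guide has 4 equally likely choices, so probability 1/4; weight (1/6)·(1/4) = 1/24 each.
If it is in chest 2 (prior 1/6): the guide has 5 equally likely choices, so probability 1/5; weight (1/6)·(1/5) = 1/30.
If it is in chest 3 (prior 1/6): the guide opened chest 3, so this case is ruled out; weight (1/6)·0 = 0.
The weights sum to 1/5.
So P(the ruby in chest 5 | the guide opened chest 3) = (1/24) / (1/5) = 5/24.

5/24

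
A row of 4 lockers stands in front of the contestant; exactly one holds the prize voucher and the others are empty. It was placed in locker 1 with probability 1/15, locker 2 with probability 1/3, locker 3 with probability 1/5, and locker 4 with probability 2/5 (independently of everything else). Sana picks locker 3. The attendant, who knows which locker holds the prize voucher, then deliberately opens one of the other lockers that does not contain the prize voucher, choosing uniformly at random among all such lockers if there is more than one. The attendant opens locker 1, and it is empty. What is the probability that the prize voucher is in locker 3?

2/13

Condition on the true location of the prize voucher.
If it is in locker 1 (prior 1/15): the attendant opened locker 1, so this case is ruled out; weight (1/15)·0 = 0.
If it is in locker 2 (prior 1/3): the attendant has 2 equally likely choices, so probability 1/2; weight (1/3)·(1/2) = 1/6.
If it is in locker 3 (prior 1/5): the attendant has 3 equally likely choices, so probability 1/3; weight (1/5)·(1/3) = 1/15.
If it is in locker 4 (prior 2/5): the attendant has 2 equally likely choices, so probability 1/2; weight (2/5)·(1/2) = 1/5.
The weights sum to 13/30.
So P(the prize voucher in locker 3 | the attendant opened locker 1) = (1/15) / (13/30) = 2/13.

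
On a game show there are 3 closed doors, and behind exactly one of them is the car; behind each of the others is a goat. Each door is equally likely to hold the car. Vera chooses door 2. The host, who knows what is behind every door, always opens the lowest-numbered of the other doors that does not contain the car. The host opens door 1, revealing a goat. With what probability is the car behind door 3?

Consider each possible location of the car in turn.
If it is behind door 1 (prior 1/3): the host opened door 1, so this case is ruled out; weight (1/3)·0 = 0.
If it is behind either of doors 2 and 3 (prior 1/3 each): door 1 is the lowest-numbered option available, probability 1; weight (1/3)·1 = 1/3 each.
The weights sum to 2/3.
So P(the car behind door 3 | the host opened door 1) = (1/3) / (2/3) = 1/2.

1/2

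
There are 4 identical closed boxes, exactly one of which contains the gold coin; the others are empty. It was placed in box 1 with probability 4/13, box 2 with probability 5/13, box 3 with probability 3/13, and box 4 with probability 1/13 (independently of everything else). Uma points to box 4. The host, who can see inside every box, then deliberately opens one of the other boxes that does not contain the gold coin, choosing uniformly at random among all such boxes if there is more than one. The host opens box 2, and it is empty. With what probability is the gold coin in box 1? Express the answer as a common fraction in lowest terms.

12/23

Apply Bayes' rule, conditioning on where the gold coin actually is.
If it is in box 1 (prior 4/13): the host has 2 equally likely choices, so probability 1/2; weight (4/13)·(1/2) = 2/13.
If it is in box 2 (prior 5/13): the host opened box 2, so this case is ruled out; weight (5/13)·0 = 0.
If it is in box 3 (prior 3/13): the host has 2 equally likely choices, so probability 1/2; weight (3/13)·(1/2) = 3/26.
If it is in box 4 (prior 1/13): the host has 3 equally likely choices, so probability 1/3; weight (1/13)·(1/3) = 1/39.
The weights sum to 23/78.
So P(the gold coin in box 1 | the host opened box 2) = (2/13) / (23/78) = 12/23.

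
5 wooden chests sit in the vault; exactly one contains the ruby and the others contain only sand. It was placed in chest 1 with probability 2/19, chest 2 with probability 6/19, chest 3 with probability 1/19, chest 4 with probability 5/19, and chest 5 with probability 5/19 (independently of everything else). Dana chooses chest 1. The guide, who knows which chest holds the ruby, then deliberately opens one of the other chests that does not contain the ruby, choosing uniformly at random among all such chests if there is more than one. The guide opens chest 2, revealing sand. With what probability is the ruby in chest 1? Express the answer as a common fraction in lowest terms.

Condition on the true location of the ruby.
If it is in chest 1 (prior 2/19): the guide has 4 equally likely choices, so probability 1/4; weight (2/19)·(1/4) = 1/38.
If it is in chest 2 (prior 6/19): the guide opened chest 2, so this case is ruled out; weight (6/19)·0 = 0.
If it is in chest 3 (prior 1/19): the guide has 3 equally likely choices, so probability 1/3; weight (1/19)·(1/3) = 1/57.
If it is in either of chests 4 and 5 (prior 5/19 each): the guide has 3 equally likely choices, so probability 1/3; weight (5/19)·(1/3) = 5/57 each.
The weights sum to 25/114.
So P(the ruby in chest 1 | the guide opened chest 2) = (1/38) / (25/114) = 3/25.

3/25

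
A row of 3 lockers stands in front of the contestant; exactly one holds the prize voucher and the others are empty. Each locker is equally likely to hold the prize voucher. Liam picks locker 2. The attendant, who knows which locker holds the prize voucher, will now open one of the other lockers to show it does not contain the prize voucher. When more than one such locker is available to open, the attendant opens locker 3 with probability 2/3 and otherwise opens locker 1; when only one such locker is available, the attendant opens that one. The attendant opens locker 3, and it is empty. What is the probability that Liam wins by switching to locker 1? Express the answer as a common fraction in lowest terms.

3/5

Consider each possible location of the prize voucher in turn.
If it is in locker 1 (prior 1/3): only locker 3 is available, probability 1; weight (1/3)·1 = 1/3.
If it is in locker 2 (prior 1/3): locker 3 is available, opened with probability 2/3; weight (1/3)·(2/3) = 2/9.
If it is in locker 3 (prior 1/3): the attendant opened locker 3, so this case is ruled out; weight (1/3)·0 = 0.
The weights sum to 5/9.
So P(the prize voucher in locker 1 | the attendant opened locker 3) = (1/3) / (5/9) = 3/5.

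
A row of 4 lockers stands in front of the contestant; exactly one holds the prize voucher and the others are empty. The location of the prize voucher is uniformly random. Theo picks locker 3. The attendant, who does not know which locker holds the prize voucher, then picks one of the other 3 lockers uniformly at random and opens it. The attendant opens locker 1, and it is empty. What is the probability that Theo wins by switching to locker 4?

1/3

Because the attendant chose which locker to open without knowing where the prize voucher is, the choice is independent of the prize location. Learning that locker 1 does not hold the prize voucher simply rules out that one location and leaves the remaining 3 lockers still equally likely by symmetry.
So P(the prize voucher in locker 4) = 1/3.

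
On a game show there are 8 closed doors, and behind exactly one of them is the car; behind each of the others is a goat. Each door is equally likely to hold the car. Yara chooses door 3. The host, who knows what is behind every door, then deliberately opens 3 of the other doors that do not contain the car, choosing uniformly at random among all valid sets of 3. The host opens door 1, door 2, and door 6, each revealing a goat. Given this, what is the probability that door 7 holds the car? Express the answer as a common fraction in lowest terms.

7/32

Consider each possible location of the car in turn.
If it is behind any of doors 1, 2, and 6 (prior 1/8 each): that door was opened and seen not to hold the prize — ruled out; weight (1/8)·0 = 0 each.
If it is behind door 3 (prior 1/8): the host has 35 equally likely choices, so probability 1/35; weight (1/8)·(1/35) = 1/280.
If it is behind any of doors 4, 5, 7, and 8 (prior 1/8 each): the host has 20 equally likely choices, so probability 1/20; weight (1/8)·(1/20) = 1/160 each.
The weights sum to 1/35.
So P(the car behind door 7 | the host opened door 1, door 2, and door 6) = (1/160) / (1/35) = 7/32.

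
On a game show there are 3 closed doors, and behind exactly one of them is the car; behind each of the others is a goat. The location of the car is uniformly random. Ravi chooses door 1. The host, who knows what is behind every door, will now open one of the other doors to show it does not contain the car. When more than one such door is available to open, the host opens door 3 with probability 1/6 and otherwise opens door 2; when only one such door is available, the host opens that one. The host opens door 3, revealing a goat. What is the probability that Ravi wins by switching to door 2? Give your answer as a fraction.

6/7

Consider each possible location of the car in turn.
If it is behind door 1 (prior 1/3): door 3 is available, opened with probability 1/6; weight (1/3)·(1/6) = 1/18.
If it is behind door 2 (prior 1/3): only door 3 is available, probability 1; weight (1/3)·1 = 1/3.
If it is behind door 3 (prior 1/3): the host opened door 3, so this case is ruled out; weight (1/3)·0 = 0.
The weights sum to 7/18.
So P(the car behind door 2 | the host opened door 3) = (1/3) / (7/18) = 6/7.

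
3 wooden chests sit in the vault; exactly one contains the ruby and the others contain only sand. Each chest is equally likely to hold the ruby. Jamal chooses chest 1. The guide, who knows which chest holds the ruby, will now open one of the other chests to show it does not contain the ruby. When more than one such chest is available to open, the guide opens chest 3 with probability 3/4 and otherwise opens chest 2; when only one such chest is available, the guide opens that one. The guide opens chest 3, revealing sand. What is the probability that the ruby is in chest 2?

Consider each possible location of the ruby in turn.
If it is in chest 1 (prior 1/3): chest 3 is available, opened with probability 3/4; weight (1/3)·(3/4) = 1/4.
If it is in chest 2 (prior 1/3): only chest 3 is available, probability 1; weight (1/3)·1 = 1/3.
If it is in chest 3 (prior 1/3): the guide opened chest 3, so this case is ruled out; weight (1/3)·0 = 0.
The weights sum to 7/12.
So P(the ruby in chest 2 | the guide opened chest 3) = (1/3) / (7/12) = 4/7.

4/7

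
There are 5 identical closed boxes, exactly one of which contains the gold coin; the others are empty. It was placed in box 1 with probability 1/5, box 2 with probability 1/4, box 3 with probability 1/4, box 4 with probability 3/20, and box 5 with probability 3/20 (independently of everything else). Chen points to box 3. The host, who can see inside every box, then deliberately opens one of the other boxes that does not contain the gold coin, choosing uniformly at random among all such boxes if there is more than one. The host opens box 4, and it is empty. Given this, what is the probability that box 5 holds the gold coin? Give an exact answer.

4/21

Apply Bayes' rule, conditioning on where the gold coin actually is.
If it is in box 1 (prior 1/5): the host has 3 equally likely choices, so probability 1/3; weight (1/5)·(1/3) = 1/15.
If it is in box 2 (prior 1/4): the host has 3 equally likely choices, so probability 1/3; weight (1/4)·(1/3) = 1/12.
If it is in box 3 (prior 1/4): the host has 4 equally likely choices, so probability 1/4; weight (1/4)·(1/4) = 1/16.
If it is in box 4 (prior 3/20): the host opened box 4, so this case is ruled out; weight (3/20)·0 = 0.
If it is in box 5 (prior 3/20): the host has 3 equally likely choices, so probability 1/3; weight (3/20)·(1/3) = 1/20.
The weights sum to 21/80.
So P(the gold coin in box 5 | the host opened box 4) = (1/20) / (21/80) = 4/21.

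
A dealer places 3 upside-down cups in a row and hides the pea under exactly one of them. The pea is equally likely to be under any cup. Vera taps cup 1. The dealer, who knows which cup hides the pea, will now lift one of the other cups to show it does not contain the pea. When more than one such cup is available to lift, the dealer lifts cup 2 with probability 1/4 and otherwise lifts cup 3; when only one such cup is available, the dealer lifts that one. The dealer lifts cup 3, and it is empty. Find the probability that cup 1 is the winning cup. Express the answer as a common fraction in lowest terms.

3/7

Consider each possible location of the pea in turn.
If it is under cup 1 (prior 1/3): cup 2 is available but not opened, probability 3/4; weight (1/3)·(3/4) = 1/4.
If it is under cup 2 (prior 1/3): only cup 3 is available, probability 1; weight (1/3)·1 = 1/3.
If it is under cup 3 (prior 1/3): the dealer opened cup 3, so this case is ruled out; weight (1/3)·0 = 0.
The weights sum to 7/12.
So P(the pea under cup 1 | the dealer opened cup 3) = (1/4) / (7/12) = 3/7.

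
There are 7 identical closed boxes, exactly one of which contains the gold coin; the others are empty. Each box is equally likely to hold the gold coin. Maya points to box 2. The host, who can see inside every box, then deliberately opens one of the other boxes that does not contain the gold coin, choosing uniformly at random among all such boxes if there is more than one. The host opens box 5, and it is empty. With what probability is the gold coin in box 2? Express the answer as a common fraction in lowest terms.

1/7

Apply Bayes' rule, conditioning on where the gold coin actually is.
If it is in any of boxes 1, 3, 4, 6, and 7 (prior 1/7 each): the host has 5 equally likely choices, so probability 1/5; weight (1/7)·(1/5) = 1/35 each.
If it is in box 2 (prior 1/7): the host has 6 equally likely choices, so probability 1/6; weight (1/7)·(1/6) = 1/42.
If it is in box 5 (prior 1/7): the host opened box 5, so this case is ruled out; weight (1/7)·0 = 0.
The weights sum to 1/6.
So P(the gold coin in box 2 | the host opened box 5) = (1/42) / (1/6) = 1/7.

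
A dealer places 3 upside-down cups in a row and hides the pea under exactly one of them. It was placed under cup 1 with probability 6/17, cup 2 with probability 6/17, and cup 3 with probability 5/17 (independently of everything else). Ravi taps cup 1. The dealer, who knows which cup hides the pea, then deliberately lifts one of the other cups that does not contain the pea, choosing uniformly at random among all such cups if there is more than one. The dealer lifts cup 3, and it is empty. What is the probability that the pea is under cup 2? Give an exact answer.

2/3

Apply Bayes' rule, conditioning on where the pea actually is.
If it is under cup 1 (prior 6/17): the dealer has 2 equally likely choices, so probability 1/2; weight (6/17)·(1/2) = 3/17.
If it is under cup 2 (prior 6/17): the dealer has no choice, probability 1; weight (6/17)·1 = 6/17.
If it is under cup 3 (prior 5/17): the dealer opened cup 3, so this case is ruled out; weight (5/17)·0 = 0.
The weights sum to 9/17.
So P(the pea under cup 2 | the dealer opened cup 3) = (6/17) / (9/17) = 2/3.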